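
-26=-26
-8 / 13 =-0.62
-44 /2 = -22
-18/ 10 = -9/ 5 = -1.80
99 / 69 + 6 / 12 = 89 / 46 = 1.93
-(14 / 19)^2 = -0.54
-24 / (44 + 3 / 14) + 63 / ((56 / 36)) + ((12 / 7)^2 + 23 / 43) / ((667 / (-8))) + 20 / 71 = 4965526903677 / 123529124362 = 40.20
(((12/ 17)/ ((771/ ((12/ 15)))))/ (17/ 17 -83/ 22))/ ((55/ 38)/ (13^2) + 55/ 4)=-411008/ 21407335425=-0.00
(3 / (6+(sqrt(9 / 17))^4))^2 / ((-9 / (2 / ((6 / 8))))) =-668168 / 9882675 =-0.07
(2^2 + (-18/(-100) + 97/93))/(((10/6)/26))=315731/3875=81.48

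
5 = 5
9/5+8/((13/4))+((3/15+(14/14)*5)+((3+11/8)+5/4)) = 1569/104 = 15.09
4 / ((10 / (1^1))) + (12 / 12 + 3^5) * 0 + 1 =7 / 5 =1.40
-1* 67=-67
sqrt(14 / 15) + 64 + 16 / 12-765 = -2099 / 3 + sqrt(210) / 15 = -698.70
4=4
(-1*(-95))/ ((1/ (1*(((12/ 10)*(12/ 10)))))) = 684/ 5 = 136.80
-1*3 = -3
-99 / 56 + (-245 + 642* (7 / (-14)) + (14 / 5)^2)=-783899 / 1400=-559.93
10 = 10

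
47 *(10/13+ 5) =271.15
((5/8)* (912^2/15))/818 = 17328/409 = 42.37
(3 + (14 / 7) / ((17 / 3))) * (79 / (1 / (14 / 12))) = 10507 / 34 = 309.03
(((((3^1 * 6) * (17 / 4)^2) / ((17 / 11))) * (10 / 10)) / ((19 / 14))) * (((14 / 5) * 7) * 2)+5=577744 / 95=6081.52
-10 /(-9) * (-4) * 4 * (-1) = 160 /9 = 17.78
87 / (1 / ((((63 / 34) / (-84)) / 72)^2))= 29 / 3551232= 0.00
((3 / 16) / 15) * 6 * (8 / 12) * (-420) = -21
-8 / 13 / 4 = -2 / 13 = -0.15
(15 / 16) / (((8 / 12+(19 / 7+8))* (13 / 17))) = 5355 / 49712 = 0.11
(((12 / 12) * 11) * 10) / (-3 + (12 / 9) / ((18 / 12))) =-990 / 19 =-52.11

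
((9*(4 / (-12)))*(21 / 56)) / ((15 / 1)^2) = -0.00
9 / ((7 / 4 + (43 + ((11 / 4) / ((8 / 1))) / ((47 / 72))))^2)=19881 / 4528384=0.00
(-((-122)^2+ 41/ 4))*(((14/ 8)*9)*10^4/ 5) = -469168875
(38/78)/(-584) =-19/22776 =-0.00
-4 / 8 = -1 / 2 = -0.50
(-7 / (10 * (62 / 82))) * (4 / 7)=-82 / 155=-0.53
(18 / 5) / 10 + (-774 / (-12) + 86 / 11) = 39973 / 550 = 72.68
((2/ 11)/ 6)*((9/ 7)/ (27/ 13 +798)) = 13/ 266959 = 0.00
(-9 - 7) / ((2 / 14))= -112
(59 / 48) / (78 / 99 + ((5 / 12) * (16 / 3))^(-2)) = 16225 / 13073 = 1.24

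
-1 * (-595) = 595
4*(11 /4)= 11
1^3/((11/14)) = 14/11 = 1.27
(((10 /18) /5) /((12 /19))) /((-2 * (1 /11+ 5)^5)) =-3059969 /118958063616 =-0.00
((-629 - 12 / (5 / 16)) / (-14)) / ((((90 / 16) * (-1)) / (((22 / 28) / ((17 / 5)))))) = -73414 / 37485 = -1.96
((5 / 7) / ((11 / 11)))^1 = 5 / 7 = 0.71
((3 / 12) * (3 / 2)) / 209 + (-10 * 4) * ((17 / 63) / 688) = -62933 / 4529448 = -0.01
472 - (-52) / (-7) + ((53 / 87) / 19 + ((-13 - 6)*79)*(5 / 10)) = -6616217 / 23142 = -285.90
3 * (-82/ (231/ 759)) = -5658/ 7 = -808.29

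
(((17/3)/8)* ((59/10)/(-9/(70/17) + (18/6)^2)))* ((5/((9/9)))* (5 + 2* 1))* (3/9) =245735/34344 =7.16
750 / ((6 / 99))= 12375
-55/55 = -1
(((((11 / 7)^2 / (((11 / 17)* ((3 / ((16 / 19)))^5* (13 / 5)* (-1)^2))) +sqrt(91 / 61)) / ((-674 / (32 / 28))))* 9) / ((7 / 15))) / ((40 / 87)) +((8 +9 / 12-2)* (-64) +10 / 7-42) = -36925152769844228 / 78136629345957-2349* sqrt(5551) / 2014586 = -472.66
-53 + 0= -53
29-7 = 22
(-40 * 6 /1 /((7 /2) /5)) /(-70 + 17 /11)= 8800 /1757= 5.01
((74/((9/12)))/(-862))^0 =1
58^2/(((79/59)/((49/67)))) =9725324/5293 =1837.39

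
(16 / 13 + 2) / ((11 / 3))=126 / 143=0.88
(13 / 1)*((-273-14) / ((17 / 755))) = -2816905 / 17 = -165700.29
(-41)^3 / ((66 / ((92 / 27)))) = -3170366 / 891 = -3558.21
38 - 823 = -785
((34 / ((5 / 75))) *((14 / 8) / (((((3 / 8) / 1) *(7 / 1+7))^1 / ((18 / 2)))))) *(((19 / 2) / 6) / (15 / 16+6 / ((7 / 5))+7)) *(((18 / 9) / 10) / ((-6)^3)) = -2261 / 12321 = -0.18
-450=-450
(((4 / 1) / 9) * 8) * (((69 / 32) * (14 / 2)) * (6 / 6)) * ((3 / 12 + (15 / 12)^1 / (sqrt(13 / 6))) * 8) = 322 / 3 + 1610 * sqrt(78) / 39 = 471.93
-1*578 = -578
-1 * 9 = -9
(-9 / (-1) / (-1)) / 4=-9 / 4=-2.25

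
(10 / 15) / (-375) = -2 / 1125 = -0.00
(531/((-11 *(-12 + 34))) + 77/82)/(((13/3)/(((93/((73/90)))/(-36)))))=668205/724306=0.92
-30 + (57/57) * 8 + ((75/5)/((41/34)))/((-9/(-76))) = 10214/123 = 83.04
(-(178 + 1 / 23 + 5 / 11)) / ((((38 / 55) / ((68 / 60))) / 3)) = -383860 / 437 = -878.40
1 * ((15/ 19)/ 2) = 15/ 38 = 0.39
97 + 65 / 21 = 2102 / 21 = 100.10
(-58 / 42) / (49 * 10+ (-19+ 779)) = -29 / 26250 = -0.00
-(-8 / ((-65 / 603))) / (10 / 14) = -33768 / 325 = -103.90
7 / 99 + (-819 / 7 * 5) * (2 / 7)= -167.07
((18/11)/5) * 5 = 18/11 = 1.64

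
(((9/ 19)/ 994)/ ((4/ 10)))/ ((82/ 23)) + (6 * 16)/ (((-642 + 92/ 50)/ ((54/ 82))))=-1219671765/ 12392313304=-0.10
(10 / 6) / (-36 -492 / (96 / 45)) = -40 / 6399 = -0.01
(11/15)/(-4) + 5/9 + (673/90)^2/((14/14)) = 56.29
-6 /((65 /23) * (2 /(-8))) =552 /65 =8.49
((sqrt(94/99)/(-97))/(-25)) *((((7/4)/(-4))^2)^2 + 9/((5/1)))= 601829 *sqrt(1034)/26222592000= 0.00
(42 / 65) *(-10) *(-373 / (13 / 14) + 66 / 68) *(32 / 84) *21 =59511984 / 2873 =20714.23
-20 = -20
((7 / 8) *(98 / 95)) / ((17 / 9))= 3087 / 6460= 0.48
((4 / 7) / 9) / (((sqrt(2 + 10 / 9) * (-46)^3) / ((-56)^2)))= -16 * sqrt(7) / 36501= -0.00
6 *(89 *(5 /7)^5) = 1668750 /16807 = 99.29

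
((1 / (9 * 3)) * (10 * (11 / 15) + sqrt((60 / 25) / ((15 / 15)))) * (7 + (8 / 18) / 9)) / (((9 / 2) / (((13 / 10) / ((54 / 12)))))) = 29692 * sqrt(15) / 4428675 + 326612 / 2657205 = 0.15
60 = 60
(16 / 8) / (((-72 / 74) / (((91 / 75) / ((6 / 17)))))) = -57239 / 8100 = -7.07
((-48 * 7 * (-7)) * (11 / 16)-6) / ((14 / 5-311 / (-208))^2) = 193606400 / 2217121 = 87.32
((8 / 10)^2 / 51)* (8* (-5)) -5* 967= -1233053 / 255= -4835.50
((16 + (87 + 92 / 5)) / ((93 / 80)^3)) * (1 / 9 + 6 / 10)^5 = 14.05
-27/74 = -0.36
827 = 827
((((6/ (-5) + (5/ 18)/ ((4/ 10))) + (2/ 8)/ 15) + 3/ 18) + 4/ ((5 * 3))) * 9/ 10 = -1/ 20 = -0.05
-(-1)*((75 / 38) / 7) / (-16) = -75 / 4256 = -0.02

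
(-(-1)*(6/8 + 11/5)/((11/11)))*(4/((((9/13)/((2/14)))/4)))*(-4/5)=-7.79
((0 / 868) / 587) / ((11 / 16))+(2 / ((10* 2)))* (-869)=-869 / 10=-86.90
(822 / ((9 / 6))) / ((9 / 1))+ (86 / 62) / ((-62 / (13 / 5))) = 5261249 / 86490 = 60.83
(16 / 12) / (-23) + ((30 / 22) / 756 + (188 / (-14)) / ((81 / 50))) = -4788629 / 573804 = -8.35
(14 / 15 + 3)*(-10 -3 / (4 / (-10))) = -59 / 6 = -9.83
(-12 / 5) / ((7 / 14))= -24 / 5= -4.80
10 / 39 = 0.26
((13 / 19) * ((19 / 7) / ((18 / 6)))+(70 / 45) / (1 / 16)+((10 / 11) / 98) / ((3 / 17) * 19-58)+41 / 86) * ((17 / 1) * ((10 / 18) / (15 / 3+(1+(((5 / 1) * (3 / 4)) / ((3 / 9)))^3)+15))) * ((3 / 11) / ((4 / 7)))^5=293611480515325 / 69801565837143712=0.00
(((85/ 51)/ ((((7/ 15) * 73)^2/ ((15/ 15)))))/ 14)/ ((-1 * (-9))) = 125/ 10967082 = 0.00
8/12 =2/3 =0.67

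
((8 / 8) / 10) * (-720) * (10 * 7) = -5040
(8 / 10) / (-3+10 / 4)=-8 / 5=-1.60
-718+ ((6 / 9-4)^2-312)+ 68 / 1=-8558 / 9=-950.89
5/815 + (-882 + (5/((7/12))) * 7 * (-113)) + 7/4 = -7660.24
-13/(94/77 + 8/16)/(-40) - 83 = -82.81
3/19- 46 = -871/19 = -45.84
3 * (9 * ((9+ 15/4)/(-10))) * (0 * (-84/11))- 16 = -16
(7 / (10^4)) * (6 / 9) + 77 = 1155007 / 15000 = 77.00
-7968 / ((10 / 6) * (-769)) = 6.22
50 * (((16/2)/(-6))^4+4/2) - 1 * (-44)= 24464/81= 302.02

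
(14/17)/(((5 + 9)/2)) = 2/17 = 0.12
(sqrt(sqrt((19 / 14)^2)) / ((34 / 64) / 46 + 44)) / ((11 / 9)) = 2208*sqrt(266) / 1662815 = 0.02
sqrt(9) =3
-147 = -147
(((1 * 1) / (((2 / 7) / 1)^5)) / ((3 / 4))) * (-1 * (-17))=11904.96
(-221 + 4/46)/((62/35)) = -177835/1426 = -124.71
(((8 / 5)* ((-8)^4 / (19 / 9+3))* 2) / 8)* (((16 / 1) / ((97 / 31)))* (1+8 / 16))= 27426816 / 11155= 2458.70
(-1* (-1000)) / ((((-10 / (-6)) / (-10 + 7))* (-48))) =75 / 2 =37.50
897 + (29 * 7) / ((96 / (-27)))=26877 / 32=839.91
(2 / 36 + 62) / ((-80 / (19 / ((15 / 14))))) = -148561 / 10800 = -13.76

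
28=28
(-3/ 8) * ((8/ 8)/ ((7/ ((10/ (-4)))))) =15/ 112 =0.13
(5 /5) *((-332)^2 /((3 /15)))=551120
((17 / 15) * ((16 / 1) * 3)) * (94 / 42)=12784 / 105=121.75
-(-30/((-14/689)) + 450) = -1926.43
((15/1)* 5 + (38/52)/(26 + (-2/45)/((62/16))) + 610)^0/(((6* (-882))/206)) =-0.04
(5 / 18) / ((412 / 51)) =85 / 2472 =0.03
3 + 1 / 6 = 19 / 6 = 3.17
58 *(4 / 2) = 116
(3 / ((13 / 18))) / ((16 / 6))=81 / 52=1.56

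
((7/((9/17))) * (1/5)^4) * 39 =1547/1875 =0.83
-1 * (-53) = 53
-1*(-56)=56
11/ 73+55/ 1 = 4026/ 73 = 55.15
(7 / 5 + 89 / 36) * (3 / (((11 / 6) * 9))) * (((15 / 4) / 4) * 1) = 697 / 1056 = 0.66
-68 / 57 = -1.19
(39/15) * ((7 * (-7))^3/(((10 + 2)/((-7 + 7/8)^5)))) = 432028097404813/1966080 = 219740853.58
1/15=0.07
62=62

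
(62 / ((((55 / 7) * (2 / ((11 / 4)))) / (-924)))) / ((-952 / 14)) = 50127 / 340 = 147.43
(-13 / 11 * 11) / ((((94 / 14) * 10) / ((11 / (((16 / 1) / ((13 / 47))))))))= -13013 / 353440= -0.04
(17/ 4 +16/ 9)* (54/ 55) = 651/ 110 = 5.92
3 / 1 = 3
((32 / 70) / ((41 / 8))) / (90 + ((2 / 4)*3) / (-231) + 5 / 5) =2816 / 2872665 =0.00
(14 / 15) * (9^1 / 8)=21 / 20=1.05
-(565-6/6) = -564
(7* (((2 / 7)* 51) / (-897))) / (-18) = 17 / 2691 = 0.01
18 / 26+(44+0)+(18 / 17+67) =112.75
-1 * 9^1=-9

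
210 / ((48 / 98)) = 1715 / 4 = 428.75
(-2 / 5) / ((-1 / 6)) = 12 / 5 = 2.40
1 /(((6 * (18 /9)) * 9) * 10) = 1 /1080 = 0.00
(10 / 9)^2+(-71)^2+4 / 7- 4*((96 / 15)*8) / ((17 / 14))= 234909523 / 48195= 4874.15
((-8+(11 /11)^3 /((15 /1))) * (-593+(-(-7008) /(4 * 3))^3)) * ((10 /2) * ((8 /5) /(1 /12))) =-758462630688 /5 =-151692526137.60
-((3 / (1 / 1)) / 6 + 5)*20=-110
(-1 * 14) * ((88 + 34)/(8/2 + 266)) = -854/135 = -6.33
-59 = -59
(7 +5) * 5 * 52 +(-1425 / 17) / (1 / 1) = 3036.18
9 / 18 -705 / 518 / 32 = 7583 / 16576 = 0.46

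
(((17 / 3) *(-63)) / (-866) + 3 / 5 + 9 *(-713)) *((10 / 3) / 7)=-9260409 / 3031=-3055.23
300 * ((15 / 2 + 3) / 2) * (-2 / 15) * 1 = -210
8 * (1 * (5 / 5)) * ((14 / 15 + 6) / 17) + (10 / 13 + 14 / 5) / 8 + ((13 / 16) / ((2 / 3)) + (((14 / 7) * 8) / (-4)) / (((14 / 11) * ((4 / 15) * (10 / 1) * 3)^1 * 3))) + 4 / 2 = 1009391 / 148512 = 6.80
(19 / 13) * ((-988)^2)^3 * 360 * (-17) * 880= -7321263038365577261875200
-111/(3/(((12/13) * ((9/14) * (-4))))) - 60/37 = 290244/3367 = 86.20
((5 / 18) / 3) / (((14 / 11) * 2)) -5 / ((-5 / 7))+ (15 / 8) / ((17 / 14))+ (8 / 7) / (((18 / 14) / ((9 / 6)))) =9.91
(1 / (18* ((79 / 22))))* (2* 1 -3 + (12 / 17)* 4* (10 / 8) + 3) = 1034 / 12087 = 0.09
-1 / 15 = -0.07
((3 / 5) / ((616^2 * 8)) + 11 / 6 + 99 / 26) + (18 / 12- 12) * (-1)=9554702197 / 591951360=16.14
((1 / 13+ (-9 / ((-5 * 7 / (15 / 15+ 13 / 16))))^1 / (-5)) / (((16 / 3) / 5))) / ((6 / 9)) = -5337 / 232960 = -0.02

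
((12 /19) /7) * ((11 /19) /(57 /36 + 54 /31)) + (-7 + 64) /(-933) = -44120737 /972154589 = -0.05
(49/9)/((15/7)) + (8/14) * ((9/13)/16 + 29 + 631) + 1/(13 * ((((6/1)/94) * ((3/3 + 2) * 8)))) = 37322669/98280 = 379.76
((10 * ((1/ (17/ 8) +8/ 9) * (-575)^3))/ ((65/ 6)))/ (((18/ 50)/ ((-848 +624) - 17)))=73306175000000/ 459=159708442265.80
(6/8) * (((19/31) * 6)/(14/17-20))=-0.14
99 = 99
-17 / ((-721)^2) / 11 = -17 / 5718251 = -0.00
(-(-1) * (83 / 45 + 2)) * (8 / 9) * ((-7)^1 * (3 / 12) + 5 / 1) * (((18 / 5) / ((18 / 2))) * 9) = 8996 / 225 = 39.98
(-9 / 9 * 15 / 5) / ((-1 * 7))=3 / 7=0.43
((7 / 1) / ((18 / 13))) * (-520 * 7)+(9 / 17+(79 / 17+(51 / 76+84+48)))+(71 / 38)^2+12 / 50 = -50429506679 / 2761650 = -18260.64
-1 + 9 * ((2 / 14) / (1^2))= 0.29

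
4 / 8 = 1 / 2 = 0.50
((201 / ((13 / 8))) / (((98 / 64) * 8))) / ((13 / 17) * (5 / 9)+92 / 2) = 984096 / 4524611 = 0.22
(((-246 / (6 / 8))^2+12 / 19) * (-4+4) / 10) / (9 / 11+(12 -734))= 0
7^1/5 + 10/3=71/15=4.73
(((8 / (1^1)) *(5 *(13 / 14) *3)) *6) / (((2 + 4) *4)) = 27.86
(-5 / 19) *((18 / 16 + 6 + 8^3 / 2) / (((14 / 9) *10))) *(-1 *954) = 9036765 / 2128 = 4246.60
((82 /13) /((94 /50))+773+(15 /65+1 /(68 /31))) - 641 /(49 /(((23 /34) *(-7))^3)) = 52016984093 /24014744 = 2166.04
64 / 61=1.05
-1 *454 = -454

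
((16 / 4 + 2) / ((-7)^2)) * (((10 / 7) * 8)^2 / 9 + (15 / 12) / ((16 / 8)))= 53405 / 28812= 1.85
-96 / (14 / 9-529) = 864 / 4747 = 0.18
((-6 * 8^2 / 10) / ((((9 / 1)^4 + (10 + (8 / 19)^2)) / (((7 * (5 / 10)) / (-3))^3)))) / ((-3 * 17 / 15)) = -141512 / 51849405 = -0.00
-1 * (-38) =38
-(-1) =1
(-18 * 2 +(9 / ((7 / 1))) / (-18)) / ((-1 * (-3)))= -505 / 42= -12.02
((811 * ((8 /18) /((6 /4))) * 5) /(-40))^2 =657721 /729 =902.22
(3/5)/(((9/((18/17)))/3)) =18/85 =0.21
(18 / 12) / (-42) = -1 / 28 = -0.04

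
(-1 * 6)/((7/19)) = -114/7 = -16.29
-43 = -43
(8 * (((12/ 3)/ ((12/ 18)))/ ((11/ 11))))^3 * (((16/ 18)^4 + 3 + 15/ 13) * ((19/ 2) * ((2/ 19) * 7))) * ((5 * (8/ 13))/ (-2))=-233700884480/ 41067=-5690722.10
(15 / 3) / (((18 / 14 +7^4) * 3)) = 35 / 50448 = 0.00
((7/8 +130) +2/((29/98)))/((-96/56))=-223517/2784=-80.29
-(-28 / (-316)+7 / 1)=-560 / 79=-7.09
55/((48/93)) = 1705/16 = 106.56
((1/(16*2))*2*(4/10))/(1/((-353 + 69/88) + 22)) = -29059/3520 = -8.26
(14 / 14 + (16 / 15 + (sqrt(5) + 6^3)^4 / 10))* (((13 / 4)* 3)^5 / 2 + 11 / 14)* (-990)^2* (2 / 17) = 38993033277974368395* sqrt(5) / 1904 + 67416063709367209807575 / 60928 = 1152281020995896768.56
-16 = -16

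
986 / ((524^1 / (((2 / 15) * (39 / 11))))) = 6409 / 7205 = 0.89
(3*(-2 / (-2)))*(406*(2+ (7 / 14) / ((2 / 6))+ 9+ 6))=22533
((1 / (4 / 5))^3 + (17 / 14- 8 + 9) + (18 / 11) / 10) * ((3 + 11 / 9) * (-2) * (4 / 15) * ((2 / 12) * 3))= -2027623 / 415800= -4.88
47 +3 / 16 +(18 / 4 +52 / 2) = 1243 / 16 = 77.69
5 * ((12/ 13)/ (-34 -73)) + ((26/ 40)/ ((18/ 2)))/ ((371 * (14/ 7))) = -7995517/ 185781960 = -0.04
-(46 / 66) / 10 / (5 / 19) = -437 / 1650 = -0.26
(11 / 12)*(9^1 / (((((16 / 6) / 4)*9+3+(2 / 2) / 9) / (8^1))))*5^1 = 1485 / 41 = 36.22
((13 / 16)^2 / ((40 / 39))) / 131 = 6591 / 1341440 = 0.00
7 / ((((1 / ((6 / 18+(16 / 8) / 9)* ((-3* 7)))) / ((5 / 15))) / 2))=-490 / 9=-54.44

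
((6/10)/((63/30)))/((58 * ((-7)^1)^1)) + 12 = 12.00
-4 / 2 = -2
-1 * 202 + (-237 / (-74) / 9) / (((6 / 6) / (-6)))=-7553 / 37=-204.14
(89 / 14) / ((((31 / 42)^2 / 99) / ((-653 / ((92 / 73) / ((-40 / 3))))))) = 7981036.73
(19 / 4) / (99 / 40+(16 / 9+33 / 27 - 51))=-190 / 1821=-0.10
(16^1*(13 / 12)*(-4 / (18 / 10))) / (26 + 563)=-1040 / 15903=-0.07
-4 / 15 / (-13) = 4 / 195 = 0.02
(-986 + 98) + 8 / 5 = -4432 / 5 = -886.40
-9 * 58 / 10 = -52.20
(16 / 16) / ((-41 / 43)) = -43 / 41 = -1.05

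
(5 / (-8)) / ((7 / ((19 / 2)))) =-95 / 112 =-0.85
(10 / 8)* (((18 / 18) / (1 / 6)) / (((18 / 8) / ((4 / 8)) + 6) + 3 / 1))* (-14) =-70 / 9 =-7.78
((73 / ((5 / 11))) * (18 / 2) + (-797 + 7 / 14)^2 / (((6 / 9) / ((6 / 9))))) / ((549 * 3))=386.07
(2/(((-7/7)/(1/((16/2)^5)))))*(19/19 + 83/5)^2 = -121/6400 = -0.02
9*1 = 9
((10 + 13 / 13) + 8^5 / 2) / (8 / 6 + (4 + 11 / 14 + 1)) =688590 / 299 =2302.98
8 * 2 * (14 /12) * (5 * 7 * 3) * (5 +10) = 29400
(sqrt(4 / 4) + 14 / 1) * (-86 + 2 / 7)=-9000 / 7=-1285.71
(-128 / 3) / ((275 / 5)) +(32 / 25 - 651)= -536659 / 825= -650.50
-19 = -19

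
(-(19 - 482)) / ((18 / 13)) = 6019 / 18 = 334.39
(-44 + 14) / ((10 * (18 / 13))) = -13 / 6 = -2.17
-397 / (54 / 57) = -7543 / 18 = -419.06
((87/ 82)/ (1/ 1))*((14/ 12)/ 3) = 0.41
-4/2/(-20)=1/10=0.10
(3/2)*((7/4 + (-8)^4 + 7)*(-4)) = -49257/2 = -24628.50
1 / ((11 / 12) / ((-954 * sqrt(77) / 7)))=-11448 * sqrt(77) / 77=-1304.62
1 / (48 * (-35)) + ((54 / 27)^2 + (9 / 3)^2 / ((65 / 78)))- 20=-8737 / 1680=-5.20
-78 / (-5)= 15.60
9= 9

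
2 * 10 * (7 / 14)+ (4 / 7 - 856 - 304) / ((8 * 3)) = -1609 / 42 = -38.31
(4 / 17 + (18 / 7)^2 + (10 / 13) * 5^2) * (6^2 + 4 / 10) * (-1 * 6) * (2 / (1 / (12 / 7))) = -19527.44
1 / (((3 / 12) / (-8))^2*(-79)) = -1024 / 79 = -12.96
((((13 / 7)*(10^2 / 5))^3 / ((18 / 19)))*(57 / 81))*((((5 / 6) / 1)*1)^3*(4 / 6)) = 99139625000 / 6751269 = 14684.59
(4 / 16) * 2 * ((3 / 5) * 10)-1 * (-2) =5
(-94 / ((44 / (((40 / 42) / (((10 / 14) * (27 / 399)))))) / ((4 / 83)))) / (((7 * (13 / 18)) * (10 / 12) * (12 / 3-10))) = 14288 / 178035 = 0.08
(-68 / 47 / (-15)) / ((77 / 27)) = 612 / 18095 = 0.03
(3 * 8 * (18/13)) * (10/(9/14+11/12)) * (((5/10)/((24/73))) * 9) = 4966920/1703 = 2916.57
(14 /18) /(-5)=-7 /45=-0.16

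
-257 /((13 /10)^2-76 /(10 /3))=25700 /2111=12.17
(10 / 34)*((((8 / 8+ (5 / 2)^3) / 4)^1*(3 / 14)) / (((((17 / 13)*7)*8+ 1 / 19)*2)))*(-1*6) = -211185 / 19693888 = -0.01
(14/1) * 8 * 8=896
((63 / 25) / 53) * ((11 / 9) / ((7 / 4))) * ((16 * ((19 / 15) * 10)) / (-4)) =-1.68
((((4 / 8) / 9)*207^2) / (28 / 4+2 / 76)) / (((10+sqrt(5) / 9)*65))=0.51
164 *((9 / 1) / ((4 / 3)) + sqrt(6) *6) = 3517.30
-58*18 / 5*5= -1044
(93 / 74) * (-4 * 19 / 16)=-5.97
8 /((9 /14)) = 112 /9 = 12.44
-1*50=-50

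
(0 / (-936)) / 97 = 0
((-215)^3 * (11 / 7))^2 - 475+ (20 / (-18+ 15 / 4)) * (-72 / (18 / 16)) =681225639826314830 / 2793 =243904632948913.29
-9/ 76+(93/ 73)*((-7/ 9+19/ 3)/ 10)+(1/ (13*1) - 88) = -18896575/ 216372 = -87.33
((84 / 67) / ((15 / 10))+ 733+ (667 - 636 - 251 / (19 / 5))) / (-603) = -98839 / 85291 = -1.16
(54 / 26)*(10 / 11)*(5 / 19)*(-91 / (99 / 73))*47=-3602550 / 2299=-1567.01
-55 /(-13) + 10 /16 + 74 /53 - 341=-1845131 /5512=-334.75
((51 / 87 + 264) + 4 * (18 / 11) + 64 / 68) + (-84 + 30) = 1182609 / 5423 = 218.07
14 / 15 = 0.93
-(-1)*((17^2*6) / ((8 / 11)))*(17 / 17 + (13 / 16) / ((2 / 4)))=200277 / 32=6258.66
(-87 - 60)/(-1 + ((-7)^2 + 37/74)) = -294/97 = -3.03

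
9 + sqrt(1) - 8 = 2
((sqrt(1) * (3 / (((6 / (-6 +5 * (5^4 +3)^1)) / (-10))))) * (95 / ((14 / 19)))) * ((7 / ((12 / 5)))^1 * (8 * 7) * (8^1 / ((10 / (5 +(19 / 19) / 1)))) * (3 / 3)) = -1583923600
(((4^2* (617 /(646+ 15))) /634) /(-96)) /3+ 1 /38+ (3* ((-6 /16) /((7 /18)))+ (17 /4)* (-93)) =-399415739795 /1003263156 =-398.12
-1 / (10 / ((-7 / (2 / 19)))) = 133 / 20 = 6.65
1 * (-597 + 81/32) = -19023/32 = -594.47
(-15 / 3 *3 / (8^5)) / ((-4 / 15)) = 225 / 131072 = 0.00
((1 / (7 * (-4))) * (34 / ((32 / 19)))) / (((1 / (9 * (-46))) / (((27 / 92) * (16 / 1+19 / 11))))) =15305355 / 9856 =1552.90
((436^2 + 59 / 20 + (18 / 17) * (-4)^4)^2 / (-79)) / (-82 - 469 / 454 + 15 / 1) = 951000513296821643 / 141036219400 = 6742952.39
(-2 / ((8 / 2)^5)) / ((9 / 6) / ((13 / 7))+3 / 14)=-91 / 47616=-0.00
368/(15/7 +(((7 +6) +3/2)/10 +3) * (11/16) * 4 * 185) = 41216/253801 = 0.16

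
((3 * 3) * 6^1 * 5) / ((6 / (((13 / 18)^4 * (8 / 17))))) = 142805 / 24786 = 5.76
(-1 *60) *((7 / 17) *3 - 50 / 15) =2140 / 17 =125.88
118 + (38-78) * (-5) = 318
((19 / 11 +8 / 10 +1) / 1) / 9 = 194 / 495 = 0.39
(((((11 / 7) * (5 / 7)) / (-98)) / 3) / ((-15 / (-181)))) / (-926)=1991 / 40019868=0.00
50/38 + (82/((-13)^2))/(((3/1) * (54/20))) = 357805/260091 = 1.38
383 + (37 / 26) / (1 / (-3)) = 9847 / 26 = 378.73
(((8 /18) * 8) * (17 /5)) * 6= 1088 /15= 72.53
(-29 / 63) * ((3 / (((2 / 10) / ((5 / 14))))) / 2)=-725 / 588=-1.23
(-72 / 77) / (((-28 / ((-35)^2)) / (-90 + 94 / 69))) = -83400 / 23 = -3626.09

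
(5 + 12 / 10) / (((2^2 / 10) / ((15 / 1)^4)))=1569375 / 2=784687.50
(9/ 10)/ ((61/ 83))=747/ 610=1.22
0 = 0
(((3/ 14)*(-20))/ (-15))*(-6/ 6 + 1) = 0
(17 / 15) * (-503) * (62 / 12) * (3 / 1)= -265081 / 30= -8836.03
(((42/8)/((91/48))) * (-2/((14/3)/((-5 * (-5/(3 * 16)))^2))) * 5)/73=-9375/425152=-0.02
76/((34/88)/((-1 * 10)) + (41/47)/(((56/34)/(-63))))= -1571680/690829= -2.28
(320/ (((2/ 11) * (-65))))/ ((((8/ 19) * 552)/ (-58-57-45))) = 16720/ 897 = 18.64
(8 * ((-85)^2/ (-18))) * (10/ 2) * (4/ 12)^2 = -144500/ 81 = -1783.95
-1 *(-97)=97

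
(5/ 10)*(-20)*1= -10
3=3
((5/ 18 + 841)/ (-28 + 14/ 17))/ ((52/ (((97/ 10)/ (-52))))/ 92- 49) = 574328561/ 965312964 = 0.59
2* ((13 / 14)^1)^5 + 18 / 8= 976345 / 268912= 3.63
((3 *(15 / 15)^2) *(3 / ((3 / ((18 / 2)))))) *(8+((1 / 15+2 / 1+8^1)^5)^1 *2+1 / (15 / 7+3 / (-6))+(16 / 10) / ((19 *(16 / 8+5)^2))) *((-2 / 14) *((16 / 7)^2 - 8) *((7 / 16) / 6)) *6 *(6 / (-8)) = -14288915406160823 / 19673193750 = -726313.97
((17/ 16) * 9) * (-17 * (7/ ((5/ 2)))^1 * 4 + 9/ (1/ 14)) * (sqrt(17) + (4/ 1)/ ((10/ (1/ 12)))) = -24633 * sqrt(17)/ 40-8211/ 400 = -2559.64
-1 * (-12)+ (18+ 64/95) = 2914/95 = 30.67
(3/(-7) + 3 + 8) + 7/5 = 11.97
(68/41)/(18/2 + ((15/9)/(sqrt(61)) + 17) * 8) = 1082628/94637225 -1632 * sqrt(61)/94637225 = 0.01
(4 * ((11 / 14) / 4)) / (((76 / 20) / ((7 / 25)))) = 11 / 190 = 0.06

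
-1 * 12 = -12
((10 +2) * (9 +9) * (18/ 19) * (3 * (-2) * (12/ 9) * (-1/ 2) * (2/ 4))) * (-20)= -155520/ 19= -8185.26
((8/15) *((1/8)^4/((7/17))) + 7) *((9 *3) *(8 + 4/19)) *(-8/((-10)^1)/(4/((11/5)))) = 682.82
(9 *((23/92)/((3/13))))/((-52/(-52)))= 39/4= 9.75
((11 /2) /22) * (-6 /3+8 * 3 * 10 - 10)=57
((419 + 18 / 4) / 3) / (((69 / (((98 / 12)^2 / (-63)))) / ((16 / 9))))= -581042 / 150903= -3.85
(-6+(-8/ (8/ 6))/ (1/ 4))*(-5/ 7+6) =-1110/ 7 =-158.57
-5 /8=-0.62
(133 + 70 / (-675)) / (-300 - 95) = -17941 / 53325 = -0.34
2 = 2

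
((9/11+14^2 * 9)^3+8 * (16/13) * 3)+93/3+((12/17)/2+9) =1616851905595963/294151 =5496673156.29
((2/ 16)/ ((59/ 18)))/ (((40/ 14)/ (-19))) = -1197/ 4720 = -0.25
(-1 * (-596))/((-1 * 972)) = -149/243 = -0.61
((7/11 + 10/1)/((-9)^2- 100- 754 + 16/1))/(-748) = 117/6228596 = 0.00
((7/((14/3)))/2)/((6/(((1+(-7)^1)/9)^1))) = -1/12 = -0.08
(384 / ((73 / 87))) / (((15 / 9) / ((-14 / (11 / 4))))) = -5612544 / 4015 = -1397.89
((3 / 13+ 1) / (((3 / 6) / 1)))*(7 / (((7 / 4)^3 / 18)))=36864 / 637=57.87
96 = 96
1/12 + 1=13/12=1.08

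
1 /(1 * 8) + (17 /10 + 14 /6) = 499 /120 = 4.16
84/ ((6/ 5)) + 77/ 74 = 5257/ 74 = 71.04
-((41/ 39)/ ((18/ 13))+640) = -34601/ 54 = -640.76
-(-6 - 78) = 84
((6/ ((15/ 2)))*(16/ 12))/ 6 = 8/ 45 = 0.18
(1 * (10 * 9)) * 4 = 360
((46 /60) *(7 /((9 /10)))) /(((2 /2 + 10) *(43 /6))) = 322 /4257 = 0.08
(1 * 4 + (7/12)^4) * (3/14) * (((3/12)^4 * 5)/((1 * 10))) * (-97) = -8278465/49545216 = -0.17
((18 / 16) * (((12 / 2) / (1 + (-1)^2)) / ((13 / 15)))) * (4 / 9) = 45 / 26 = 1.73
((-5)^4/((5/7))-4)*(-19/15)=-16549/15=-1103.27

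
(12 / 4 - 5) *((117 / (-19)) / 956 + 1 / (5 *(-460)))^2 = -644692232 / 6817712655625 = -0.00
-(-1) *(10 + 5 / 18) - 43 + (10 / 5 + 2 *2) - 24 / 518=-124795 / 4662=-26.77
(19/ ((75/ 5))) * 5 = 19/ 3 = 6.33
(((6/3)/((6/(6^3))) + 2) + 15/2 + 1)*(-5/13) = -825/26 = -31.73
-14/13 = -1.08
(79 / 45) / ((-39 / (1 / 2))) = -79 / 3510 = -0.02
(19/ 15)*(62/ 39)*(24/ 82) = 4712/ 7995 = 0.59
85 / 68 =5 / 4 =1.25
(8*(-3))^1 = -24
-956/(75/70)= -13384/15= -892.27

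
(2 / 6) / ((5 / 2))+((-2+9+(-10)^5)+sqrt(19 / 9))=-99991.41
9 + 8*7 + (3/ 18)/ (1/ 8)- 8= 175/ 3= 58.33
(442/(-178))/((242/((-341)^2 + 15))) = -1193.31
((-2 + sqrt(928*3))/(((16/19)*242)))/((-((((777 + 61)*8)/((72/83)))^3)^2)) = 10097379/219198722640574101899402563757056 - 10097379*sqrt(174)/109599361320287050949701281878528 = -0.00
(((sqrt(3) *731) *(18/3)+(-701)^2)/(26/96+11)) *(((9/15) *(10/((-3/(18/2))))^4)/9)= 11368512000 *sqrt(3)/541+1273711392000/541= 2390761982.24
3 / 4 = 0.75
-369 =-369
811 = 811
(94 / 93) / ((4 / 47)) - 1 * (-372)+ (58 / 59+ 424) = 8876423 / 10974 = 808.86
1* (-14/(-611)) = 14/611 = 0.02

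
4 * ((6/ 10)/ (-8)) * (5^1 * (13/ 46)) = -39/ 92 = -0.42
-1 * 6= -6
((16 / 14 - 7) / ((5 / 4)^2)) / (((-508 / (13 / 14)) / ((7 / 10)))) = 533 / 111125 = 0.00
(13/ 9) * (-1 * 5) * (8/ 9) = -520/ 81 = -6.42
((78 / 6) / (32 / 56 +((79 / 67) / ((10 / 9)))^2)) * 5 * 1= 204249500 / 5334247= 38.29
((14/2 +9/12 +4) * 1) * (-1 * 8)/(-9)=94/9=10.44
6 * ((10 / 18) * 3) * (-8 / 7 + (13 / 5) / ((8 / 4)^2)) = -69 / 14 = -4.93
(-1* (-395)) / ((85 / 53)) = 246.29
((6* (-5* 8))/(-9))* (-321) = -8560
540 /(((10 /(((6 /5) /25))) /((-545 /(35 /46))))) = -1624536 /875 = -1856.61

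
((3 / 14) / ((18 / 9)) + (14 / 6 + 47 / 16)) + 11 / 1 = 5503 / 336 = 16.38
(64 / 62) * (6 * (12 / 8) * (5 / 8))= 180 / 31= 5.81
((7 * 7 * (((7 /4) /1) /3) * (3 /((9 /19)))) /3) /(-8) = -7.54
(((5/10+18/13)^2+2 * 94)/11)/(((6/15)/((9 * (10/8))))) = 29135025/59488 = 489.76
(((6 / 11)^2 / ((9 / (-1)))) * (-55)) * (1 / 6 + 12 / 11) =830 / 363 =2.29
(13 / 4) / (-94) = -13 / 376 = -0.03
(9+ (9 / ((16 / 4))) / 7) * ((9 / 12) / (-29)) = -27 / 112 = -0.24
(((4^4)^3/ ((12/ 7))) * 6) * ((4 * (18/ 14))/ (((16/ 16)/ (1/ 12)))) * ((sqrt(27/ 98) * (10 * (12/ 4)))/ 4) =283115520 * sqrt(6)/ 7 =99069794.61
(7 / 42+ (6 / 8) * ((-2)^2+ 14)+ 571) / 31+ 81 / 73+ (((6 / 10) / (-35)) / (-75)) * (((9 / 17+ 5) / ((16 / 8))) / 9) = 30250278236 / 1514795625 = 19.97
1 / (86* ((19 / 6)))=3 / 817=0.00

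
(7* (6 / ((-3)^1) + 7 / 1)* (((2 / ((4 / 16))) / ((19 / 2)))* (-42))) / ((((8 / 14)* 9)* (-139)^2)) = -13720 / 1101297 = -0.01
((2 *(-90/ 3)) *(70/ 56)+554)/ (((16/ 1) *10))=479/ 160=2.99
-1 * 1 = -1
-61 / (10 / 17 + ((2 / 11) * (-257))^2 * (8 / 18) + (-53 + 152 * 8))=-1129293 / 39506837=-0.03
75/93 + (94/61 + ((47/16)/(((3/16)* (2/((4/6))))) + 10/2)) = 12.57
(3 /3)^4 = 1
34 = 34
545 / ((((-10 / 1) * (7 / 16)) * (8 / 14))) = -218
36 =36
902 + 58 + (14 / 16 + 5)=7727 / 8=965.88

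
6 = 6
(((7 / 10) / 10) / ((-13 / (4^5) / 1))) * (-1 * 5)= 1792 / 65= 27.57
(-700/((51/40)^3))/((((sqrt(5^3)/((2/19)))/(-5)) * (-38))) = -8960000 * sqrt(5)/47887011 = -0.42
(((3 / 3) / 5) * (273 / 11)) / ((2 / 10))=273 / 11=24.82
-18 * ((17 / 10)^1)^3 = -44217 / 500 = -88.43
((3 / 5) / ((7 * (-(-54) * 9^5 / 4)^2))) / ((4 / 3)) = 1 / 9885033776835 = 0.00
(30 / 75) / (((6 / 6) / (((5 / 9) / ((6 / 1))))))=1 / 27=0.04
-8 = -8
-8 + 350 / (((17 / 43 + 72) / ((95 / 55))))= 12006 / 34243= 0.35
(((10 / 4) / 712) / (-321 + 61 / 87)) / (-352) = 435 / 13967776768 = 0.00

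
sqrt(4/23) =2 * sqrt(23)/23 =0.42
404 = 404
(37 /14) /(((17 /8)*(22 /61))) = 4514 /1309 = 3.45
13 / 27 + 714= 19291 / 27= 714.48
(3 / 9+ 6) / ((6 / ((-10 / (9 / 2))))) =-190 / 81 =-2.35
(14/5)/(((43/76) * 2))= 532/215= 2.47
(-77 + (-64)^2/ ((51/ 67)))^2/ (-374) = -75220.92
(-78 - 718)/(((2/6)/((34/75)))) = -27064/25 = -1082.56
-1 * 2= -2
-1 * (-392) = 392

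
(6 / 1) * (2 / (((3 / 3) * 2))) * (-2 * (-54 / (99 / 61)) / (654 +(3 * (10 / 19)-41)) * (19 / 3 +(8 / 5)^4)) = 672118008 / 80279375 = 8.37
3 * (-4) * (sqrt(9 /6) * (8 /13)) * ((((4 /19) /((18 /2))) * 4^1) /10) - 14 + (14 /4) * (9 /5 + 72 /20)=4.82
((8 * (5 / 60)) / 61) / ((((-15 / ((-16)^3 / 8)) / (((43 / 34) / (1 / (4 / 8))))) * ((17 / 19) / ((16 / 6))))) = 1673216 / 2379915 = 0.70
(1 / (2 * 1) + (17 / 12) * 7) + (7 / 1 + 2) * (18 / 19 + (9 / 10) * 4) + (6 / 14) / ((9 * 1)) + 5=149999 / 2660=56.39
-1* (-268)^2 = -71824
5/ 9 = 0.56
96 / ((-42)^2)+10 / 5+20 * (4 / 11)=15082 / 1617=9.33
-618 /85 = -7.27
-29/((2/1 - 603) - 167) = 29/768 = 0.04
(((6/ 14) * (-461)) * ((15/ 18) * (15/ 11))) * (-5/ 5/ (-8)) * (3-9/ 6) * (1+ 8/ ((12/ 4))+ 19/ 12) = -311175/ 1408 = -221.00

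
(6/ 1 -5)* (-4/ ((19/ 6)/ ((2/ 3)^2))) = -32/ 57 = -0.56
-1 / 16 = -0.06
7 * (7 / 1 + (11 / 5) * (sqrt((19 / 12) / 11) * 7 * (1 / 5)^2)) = 49 * sqrt(627) / 750 + 49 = 50.64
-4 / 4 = -1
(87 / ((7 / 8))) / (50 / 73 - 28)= -25404 / 6979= -3.64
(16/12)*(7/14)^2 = 1/3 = 0.33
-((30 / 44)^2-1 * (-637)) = -308533 / 484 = -637.46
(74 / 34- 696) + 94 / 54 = -692.08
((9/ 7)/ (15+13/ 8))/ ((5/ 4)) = 288/ 4655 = 0.06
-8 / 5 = -1.60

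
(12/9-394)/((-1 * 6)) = 589/9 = 65.44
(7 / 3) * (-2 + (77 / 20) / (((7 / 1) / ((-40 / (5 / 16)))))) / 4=-1267 / 30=-42.23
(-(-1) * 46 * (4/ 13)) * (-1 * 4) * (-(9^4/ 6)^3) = 962352494676/ 13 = 74027114975.08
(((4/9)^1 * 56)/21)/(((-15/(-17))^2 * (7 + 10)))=544/6075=0.09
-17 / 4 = -4.25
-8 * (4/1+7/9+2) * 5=-2440/9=-271.11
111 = 111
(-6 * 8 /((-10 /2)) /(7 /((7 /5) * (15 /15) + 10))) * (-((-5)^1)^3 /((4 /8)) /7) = 27360 /49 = 558.37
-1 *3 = -3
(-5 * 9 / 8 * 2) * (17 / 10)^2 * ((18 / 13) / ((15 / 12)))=-23409 / 650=-36.01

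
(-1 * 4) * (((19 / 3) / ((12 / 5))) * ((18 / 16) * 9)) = -855 / 8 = -106.88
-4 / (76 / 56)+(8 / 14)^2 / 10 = -13568 / 4655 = -2.91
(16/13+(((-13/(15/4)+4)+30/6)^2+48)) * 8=1868456/2925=638.79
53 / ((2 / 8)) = 212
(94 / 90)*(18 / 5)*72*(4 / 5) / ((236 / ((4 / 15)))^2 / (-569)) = -1711552 / 10878125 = -0.16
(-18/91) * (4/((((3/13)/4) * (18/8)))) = -128/21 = -6.10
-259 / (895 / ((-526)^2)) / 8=-17914771 / 1790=-10008.25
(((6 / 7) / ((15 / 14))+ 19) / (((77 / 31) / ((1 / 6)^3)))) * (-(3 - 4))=31 / 840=0.04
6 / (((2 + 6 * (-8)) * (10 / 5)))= -0.07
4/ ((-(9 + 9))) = -2/ 9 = -0.22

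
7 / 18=0.39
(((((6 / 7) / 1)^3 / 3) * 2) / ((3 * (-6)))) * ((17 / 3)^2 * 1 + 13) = -464 / 441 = -1.05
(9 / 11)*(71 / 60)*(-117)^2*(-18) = -26241813 / 110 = -238561.94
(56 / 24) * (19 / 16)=2.77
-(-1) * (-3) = -3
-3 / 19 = -0.16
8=8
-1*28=-28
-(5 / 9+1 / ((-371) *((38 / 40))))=-35065 / 63441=-0.55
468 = 468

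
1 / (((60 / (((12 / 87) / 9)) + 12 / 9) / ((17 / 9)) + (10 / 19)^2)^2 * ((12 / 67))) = 2523405523 / 1943372290820268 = 0.00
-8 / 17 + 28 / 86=-106 / 731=-0.15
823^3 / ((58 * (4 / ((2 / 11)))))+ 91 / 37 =20625461495 / 47212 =436869.05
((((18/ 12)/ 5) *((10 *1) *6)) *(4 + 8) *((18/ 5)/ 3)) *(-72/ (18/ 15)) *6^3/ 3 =-1119744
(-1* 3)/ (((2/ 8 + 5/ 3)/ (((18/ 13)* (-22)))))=14256/ 299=47.68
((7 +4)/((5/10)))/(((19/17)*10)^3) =54043/3429500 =0.02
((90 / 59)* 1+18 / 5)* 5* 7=10584 / 59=179.39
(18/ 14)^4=6561/ 2401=2.73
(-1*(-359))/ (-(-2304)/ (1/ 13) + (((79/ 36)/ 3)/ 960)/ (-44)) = 1637729280/ 136638627761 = 0.01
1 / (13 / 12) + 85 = 1117 / 13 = 85.92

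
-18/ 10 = -9/ 5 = -1.80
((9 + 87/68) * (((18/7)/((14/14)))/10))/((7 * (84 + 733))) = 6291/13611220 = 0.00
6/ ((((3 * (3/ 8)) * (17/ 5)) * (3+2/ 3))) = 80/ 187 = 0.43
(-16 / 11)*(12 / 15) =-64 / 55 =-1.16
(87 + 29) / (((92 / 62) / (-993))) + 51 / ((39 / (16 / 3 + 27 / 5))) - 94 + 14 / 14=-348509884 / 4485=-77705.66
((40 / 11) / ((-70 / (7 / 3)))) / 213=-4 / 7029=-0.00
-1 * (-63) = 63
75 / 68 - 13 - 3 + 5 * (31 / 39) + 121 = 291925 / 2652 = 110.08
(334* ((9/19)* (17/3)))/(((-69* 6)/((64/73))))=-1.90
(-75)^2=5625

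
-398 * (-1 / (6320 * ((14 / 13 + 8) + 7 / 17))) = 43979 / 6626520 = 0.01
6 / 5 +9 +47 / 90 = 193 / 18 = 10.72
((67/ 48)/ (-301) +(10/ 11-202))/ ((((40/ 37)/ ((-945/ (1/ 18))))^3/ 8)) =379403811035290770309/ 60544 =6266579859858793.11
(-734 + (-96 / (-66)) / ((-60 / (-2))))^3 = -1776044923713208 / 4492125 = -395368544.67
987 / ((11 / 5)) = 448.64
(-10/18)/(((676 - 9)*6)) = -5/36018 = -0.00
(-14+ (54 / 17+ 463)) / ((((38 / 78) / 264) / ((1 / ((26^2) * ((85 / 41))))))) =62403066 / 356915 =174.84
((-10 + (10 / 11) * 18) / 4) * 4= 70 / 11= 6.36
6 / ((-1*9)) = -2 / 3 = -0.67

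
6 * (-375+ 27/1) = -2088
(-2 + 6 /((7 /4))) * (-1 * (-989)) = 9890 /7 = 1412.86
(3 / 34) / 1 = 3 / 34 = 0.09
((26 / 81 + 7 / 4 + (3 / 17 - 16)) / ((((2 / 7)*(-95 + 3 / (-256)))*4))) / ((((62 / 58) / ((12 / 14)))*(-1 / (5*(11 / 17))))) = -0.33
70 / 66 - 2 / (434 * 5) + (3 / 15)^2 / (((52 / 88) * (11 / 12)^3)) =29378386 / 25600575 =1.15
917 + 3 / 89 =81616 / 89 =917.03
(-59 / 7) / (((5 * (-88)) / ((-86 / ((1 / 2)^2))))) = -6.59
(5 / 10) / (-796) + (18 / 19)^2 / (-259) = -609307 / 148850408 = -0.00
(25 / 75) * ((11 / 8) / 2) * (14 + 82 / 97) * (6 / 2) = 990 / 97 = 10.21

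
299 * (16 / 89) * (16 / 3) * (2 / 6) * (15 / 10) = 38272 / 267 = 143.34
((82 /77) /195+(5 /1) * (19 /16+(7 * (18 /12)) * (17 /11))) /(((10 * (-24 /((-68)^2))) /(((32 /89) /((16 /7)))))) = -6045861793 /22908600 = -263.91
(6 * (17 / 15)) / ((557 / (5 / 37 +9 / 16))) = 7021 / 824360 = 0.01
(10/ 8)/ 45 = 1/ 36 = 0.03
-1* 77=-77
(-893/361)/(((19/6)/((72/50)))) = -10152/9025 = -1.12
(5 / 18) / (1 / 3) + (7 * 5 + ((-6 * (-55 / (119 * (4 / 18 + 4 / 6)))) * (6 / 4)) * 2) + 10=78815 / 1428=55.19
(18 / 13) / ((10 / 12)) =108 / 65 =1.66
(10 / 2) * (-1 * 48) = -240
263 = 263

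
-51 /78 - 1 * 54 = -1421 /26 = -54.65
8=8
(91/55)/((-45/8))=-728/2475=-0.29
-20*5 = -100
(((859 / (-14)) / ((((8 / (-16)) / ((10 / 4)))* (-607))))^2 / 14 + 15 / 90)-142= -430135394753 / 3033072168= -141.82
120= 120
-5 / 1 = -5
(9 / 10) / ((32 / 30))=27 / 32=0.84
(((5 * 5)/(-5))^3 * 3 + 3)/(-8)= 93/2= 46.50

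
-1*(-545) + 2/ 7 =545.29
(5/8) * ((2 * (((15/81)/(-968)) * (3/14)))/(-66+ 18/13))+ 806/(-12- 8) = -16515442619/409812480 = -40.30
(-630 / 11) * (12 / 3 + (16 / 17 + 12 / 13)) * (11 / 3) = -272160 / 221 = -1231.49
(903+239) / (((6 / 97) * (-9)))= -55387 / 27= -2051.37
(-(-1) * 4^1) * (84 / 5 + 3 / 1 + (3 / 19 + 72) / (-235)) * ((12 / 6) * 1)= 696288 / 4465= 155.94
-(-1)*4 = 4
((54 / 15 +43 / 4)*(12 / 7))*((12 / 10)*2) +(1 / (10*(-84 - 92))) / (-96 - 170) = 59.04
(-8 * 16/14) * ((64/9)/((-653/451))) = 44.90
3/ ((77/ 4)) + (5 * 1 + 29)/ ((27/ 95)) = 249034/ 2079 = 119.79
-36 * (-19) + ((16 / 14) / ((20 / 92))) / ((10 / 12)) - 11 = 118879 / 175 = 679.31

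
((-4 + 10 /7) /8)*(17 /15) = -51 /140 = -0.36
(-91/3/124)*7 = -637/372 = -1.71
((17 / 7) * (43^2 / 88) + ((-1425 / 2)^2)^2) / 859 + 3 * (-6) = 317504698591807 / 1058288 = 300017290.75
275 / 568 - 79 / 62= -13911 / 17608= -0.79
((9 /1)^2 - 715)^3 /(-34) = 127420052 /17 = 7495297.18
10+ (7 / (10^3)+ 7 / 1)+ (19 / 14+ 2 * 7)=32.36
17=17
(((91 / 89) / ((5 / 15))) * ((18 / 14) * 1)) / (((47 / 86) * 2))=15093 / 4183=3.61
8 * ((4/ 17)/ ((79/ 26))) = 832/ 1343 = 0.62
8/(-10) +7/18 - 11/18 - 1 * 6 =-316/45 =-7.02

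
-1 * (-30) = 30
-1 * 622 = -622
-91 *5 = -455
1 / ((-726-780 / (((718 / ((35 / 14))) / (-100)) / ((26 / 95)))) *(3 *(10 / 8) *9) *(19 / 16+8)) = -218272 / 44105968935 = -0.00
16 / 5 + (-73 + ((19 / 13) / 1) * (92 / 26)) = -64.63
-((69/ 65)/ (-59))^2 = -4761/ 14707225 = -0.00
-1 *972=-972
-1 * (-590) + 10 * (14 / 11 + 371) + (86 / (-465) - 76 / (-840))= 20588509 / 4774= 4312.63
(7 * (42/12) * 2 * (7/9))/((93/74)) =30.32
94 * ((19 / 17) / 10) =893 / 85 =10.51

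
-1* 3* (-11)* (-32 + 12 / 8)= -2013 / 2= -1006.50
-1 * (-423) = 423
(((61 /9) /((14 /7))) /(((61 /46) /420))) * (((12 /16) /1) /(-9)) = -805 /9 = -89.44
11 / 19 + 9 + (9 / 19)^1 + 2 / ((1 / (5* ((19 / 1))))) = 200.05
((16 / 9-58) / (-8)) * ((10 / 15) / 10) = 253 / 540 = 0.47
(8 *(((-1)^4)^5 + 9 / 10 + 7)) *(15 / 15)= 356 / 5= 71.20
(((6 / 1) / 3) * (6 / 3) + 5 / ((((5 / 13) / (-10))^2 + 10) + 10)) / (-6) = -0.71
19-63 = -44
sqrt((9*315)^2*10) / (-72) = -315*sqrt(10) / 8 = -124.51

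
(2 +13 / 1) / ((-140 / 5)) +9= 237 / 28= 8.46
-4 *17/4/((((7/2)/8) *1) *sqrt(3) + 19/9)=-744192/80509 + 154224 *sqrt(3)/80509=-5.93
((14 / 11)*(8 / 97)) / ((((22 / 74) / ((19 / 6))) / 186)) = 2440816 / 11737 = 207.96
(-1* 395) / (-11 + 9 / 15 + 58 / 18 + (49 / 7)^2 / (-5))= 17775 / 764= 23.27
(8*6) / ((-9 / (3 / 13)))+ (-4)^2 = 192 / 13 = 14.77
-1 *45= -45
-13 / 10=-1.30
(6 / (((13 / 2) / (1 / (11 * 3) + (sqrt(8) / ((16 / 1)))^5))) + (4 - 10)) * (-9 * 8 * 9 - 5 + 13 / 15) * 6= 16707656 / 715 - 14673 * sqrt(2) / 33280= 23366.73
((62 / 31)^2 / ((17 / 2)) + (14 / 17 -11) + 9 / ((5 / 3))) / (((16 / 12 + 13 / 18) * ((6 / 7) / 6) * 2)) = -23058 / 3145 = -7.33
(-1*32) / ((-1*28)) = 1.14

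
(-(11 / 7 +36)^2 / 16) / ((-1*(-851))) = -69169 / 667184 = -0.10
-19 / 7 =-2.71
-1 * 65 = -65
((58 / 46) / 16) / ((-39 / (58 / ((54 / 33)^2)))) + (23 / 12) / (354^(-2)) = 240188.96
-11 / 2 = -5.50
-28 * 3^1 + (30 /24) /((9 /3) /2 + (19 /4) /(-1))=-1097 /13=-84.38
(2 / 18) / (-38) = -1 / 342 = -0.00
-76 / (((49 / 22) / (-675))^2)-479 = -16760860079 / 2401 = -6980783.04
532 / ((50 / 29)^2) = 111853 / 625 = 178.96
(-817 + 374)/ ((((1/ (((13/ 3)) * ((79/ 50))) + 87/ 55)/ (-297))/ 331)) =25204375.11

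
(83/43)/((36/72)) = 166/43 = 3.86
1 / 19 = 0.05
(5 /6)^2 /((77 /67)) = 1675 /2772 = 0.60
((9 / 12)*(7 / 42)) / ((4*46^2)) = 1 / 67712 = 0.00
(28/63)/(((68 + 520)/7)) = 1/189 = 0.01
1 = 1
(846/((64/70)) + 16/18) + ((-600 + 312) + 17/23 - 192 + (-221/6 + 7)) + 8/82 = 56653067/135792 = 417.20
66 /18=11 /3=3.67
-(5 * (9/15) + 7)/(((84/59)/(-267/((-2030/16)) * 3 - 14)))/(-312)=-230159/1330056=-0.17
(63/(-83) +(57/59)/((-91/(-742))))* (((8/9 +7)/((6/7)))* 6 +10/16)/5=121478431/1527864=79.51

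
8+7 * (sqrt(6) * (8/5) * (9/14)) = 8+36 * sqrt(6)/5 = 25.64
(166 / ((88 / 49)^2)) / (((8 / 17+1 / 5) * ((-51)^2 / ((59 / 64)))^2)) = 3468520615 / 359750938263552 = 0.00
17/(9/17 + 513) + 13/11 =116669/96030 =1.21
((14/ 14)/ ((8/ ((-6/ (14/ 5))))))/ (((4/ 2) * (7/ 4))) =-15/ 196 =-0.08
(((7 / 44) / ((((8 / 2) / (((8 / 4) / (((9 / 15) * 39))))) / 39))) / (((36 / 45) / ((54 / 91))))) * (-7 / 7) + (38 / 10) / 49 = -11653 / 560560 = -0.02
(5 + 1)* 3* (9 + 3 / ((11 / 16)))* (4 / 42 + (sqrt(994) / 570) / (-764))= 252 / 11 - 441* sqrt(994) / 798380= 22.89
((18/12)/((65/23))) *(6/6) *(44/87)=506/1885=0.27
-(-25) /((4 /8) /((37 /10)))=185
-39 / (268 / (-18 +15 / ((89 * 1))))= 61893 / 23852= 2.59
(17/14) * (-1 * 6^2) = -306/7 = -43.71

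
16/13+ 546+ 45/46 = 327829/598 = 548.21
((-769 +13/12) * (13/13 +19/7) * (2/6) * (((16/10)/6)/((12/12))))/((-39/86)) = 316996/567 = 559.08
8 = 8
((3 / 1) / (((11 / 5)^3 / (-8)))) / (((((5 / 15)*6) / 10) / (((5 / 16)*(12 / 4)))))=-28125 / 2662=-10.57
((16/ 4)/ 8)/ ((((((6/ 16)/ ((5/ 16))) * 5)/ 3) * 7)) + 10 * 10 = 2801/ 28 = 100.04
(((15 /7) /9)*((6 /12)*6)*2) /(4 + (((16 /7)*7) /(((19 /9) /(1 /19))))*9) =361 /1918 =0.19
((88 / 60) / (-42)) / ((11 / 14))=-0.04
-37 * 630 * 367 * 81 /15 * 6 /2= -138587274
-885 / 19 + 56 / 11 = -8671 / 209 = -41.49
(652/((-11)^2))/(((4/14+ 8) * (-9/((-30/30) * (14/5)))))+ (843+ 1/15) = 26631278/31581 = 843.27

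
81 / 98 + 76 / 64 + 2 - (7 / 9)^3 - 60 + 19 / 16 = -15794105 / 285768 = -55.27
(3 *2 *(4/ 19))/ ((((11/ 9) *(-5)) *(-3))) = 72/ 1045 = 0.07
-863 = -863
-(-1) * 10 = 10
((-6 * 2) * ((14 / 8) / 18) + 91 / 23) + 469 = 65107 / 138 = 471.79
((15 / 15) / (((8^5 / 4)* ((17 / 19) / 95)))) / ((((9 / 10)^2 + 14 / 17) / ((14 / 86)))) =315875 / 244553728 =0.00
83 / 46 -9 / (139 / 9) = 7811 / 6394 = 1.22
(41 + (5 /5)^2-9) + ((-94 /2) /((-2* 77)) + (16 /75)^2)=28890049 /866250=33.35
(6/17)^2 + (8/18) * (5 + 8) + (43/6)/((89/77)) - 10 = 973513/462978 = 2.10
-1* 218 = -218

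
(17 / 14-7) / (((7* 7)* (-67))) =81 / 45962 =0.00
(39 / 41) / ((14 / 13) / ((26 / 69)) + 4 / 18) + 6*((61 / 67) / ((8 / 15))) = 543170817 / 51478780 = 10.55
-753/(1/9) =-6777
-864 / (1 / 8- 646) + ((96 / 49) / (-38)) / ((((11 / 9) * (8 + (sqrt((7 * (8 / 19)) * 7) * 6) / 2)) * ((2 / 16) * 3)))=1082641536 / 804868757- 864 * sqrt(38) / 422807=1.33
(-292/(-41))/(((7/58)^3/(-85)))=-4842679840/14063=-344356.10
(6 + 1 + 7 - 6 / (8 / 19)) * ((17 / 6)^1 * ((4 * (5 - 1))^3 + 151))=-72199 / 24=-3008.29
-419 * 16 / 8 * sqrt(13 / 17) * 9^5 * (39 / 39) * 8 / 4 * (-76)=7521425424 * sqrt(221) / 17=6577295731.24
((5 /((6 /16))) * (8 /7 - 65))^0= 1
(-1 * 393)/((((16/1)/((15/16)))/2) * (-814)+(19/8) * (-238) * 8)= 0.03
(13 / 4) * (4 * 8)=104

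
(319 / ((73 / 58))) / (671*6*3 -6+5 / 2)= 0.02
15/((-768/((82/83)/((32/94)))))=-9635/169984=-0.06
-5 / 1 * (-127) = 635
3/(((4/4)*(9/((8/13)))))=8/39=0.21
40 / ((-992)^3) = -5 / 122023936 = -0.00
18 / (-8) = -9 / 4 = -2.25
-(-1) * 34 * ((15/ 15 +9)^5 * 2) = 6800000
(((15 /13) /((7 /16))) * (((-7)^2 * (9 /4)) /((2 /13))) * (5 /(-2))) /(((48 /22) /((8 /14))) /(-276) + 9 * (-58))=2390850 /264139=9.05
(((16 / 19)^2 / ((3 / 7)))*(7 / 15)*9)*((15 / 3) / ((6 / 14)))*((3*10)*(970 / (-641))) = -851737600 / 231401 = -3680.79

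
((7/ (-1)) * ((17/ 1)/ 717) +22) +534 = 398533/ 717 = 555.83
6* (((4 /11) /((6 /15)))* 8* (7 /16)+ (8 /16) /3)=20.09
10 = 10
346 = 346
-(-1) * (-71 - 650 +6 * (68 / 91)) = -65203 / 91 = -716.52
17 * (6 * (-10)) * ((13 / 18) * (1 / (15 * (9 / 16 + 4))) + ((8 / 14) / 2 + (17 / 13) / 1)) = -97813852 / 59787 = -1636.04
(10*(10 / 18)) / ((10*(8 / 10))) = 25 / 36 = 0.69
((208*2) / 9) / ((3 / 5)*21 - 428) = -2080 / 18693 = -0.11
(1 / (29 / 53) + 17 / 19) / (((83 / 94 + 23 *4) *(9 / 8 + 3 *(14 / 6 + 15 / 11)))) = 496320 / 206863583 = 0.00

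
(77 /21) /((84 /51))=187 /84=2.23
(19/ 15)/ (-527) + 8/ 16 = 7867/ 15810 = 0.50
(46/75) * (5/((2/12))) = 92/5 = 18.40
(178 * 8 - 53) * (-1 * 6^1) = -8226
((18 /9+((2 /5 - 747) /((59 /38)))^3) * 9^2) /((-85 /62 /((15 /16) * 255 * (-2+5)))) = 96762088384202725929 /20537900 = 4711391543643.84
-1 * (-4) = 4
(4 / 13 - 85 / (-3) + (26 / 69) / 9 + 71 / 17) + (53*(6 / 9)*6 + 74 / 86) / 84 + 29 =10640250055 / 165238164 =64.39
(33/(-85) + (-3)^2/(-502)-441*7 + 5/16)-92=-1085215413/341360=-3179.09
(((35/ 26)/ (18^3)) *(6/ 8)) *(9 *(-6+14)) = 35/ 2808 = 0.01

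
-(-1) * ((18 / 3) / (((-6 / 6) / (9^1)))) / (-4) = 27 / 2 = 13.50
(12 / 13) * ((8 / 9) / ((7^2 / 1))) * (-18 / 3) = -64 / 637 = -0.10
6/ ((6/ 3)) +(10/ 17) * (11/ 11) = 61/ 17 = 3.59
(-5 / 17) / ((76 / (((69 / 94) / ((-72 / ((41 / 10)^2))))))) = 0.00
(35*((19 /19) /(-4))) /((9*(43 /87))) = -1015 /516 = -1.97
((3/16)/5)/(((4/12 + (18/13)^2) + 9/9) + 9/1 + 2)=1521/578000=0.00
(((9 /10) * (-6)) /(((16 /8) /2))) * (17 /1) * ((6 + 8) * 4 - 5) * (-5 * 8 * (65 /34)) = 358020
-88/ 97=-0.91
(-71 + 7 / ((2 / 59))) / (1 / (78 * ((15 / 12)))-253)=-52845 / 98666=-0.54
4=4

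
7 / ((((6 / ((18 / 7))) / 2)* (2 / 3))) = 9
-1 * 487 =-487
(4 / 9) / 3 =4 / 27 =0.15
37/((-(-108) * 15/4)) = 37/405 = 0.09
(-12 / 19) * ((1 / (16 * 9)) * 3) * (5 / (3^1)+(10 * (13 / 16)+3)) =-307 / 1824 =-0.17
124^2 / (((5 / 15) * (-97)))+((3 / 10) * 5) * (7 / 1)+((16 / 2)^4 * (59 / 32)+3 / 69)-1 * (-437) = 33572075 / 4462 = 7524.00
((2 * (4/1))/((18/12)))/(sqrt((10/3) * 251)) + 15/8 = 8 * sqrt(7530)/3765 + 15/8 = 2.06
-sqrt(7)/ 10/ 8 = -sqrt(7)/ 80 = -0.03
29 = 29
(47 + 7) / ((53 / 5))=270 / 53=5.09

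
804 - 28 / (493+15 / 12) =803.94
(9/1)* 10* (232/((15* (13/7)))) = 9744/13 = 749.54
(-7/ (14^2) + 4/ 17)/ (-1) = -95/ 476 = -0.20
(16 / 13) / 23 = 16 / 299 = 0.05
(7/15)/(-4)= -7/60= -0.12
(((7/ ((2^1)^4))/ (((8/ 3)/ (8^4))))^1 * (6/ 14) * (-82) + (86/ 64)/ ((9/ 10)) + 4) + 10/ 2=-3399193/ 144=-23605.51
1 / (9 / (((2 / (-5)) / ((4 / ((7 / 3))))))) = -7 / 270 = -0.03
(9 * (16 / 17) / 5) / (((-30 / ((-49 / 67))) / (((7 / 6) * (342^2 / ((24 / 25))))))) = 6686442 / 1139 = 5870.45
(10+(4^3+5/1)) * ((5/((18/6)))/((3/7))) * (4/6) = 5530/27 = 204.81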